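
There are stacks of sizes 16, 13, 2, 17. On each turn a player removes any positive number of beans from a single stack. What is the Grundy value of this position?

Compute the nim-sum pairwise:
16 ⊕ 13 = 29
29 ⊕ 2 = 31
31 ⊕ 17 = 14

14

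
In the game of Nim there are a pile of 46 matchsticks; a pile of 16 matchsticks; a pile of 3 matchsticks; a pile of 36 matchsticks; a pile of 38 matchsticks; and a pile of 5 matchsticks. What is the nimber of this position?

58

Bitwise XOR of the heap sizes:
  101110  (46)
  010000  (16)
  000011  (3)
  100100  (36)
  100110  (38)
  000101  (5)
  ------
  111010  (58)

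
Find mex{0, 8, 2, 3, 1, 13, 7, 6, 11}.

The values 0, 1, 2, 3 are all present; 4 is the first non-negative integer missing from the set.

4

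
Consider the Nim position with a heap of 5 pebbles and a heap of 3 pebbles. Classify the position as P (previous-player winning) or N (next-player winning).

Compute the nim-sum pairwise:
5 ^ 3 = 6
The nim-sum is 6 ≠ 0, so this is an N-position: the player to move can win.

N-position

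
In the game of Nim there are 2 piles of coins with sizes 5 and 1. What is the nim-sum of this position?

4

Bitwise XOR of the heap sizes:
  101  (5)
  001  (1)
  ---
  100  (4)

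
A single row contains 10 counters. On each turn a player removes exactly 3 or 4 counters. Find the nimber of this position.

1

Grundy values for subtraction set {3, 4}:
g(0) = mex{} = 0
g(1) = mex{} = 0
g(2) = mex{} = 0
g(3) = mex{0} = 1
g(4) = mex{0} = 1
g(5) = mex{0} = 1
g(6) = mex{0,1} = 2
g(7) = mex{1} = 0
g(8) = mex{1} = 0
g(9) = mex{1,2} = 0
g(10) = mex{0,2} = 1
So g(10) = 1.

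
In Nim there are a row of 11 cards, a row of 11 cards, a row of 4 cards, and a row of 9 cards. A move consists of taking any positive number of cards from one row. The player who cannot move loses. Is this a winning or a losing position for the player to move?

Winning position

Compute the nim-sum pairwise:
11 ⊕ 11 = 0
0 ⊕ 4 = 4
4 ⊕ 9 = 13
The nim-sum is 13 ≠ 0, so this is an N-position: the player to move can win.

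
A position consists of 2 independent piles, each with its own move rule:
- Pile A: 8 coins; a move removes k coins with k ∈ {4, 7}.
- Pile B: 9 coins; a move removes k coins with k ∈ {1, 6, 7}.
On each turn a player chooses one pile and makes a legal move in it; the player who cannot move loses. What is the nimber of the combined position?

1

Grundy values for pile A (subtraction set {4, 7}):
k:     0  1  2  3  4  5  6  7  8
g(k):  0  0  0  0  1  1  1  1  2
So g(8) = 2.
Grundy values for pile B (subtraction set {1, 6, 7}):
g(0) = mex{} = 0
g(1) = mex{0} = 1
g(2) = mex{1} = 0
g(3) = mex{0} = 1
g(4) = mex{1} = 0
g(5) = mex{0} = 1
g(6) = mex{0,1} = 2
g(7) = mex{0,1,2} = 3
g(8) = mex{0,1,3} = 2
g(9) = mex{0,1,2} = 3
So g(9) = 3.
By the Sprague-Grundy theorem, the Grundy value of a sum of independent games is the XOR of the component values.
Combined value = 2 XOR 3 = 1.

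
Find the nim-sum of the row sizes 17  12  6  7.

28

Nim-sum: 17 XOR 12 XOR 6 XOR 7 = 28.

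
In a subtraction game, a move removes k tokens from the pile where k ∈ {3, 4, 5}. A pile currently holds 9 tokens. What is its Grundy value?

0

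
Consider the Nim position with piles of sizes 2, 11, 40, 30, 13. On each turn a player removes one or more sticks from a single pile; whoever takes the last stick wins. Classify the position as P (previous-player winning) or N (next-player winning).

N-position

Bitwise XOR of the heap sizes:
  000010  (2)
  001011  (11)
  101000  (40)
  011110  (30)
  001101  (13)
  ------
  110010  (50)
The nim-sum is 50 ≠ 0, so this is an N-position: the player to move can win.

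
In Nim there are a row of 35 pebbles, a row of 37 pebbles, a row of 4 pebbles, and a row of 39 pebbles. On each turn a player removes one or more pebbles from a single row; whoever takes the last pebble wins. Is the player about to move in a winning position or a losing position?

Winning position

Compute the nim-sum pairwise:
35 ^ 37 = 6
6 ^ 4 = 2
2 ^ 39 = 37
The nim-sum is 37 ≠ 0, so this is an N-position: the player to move can win.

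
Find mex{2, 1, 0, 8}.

The values 0, 1, 2 are all present; 3 is the first non-negative integer missing from the set.

3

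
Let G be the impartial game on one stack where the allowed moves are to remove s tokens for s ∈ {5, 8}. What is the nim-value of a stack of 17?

0

Grundy values for subtraction set {5, 8}:
k:     0  1  2  3  4  5  6  7  8  9 10 11 12 13 14 15 16 17
g(k):  0  0  0  0  0  1  1  1  1  1  2  2  2  0  0  0  0  0
So g(17) = 0.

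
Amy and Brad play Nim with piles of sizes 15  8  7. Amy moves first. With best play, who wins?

Compute the nim-sum pairwise:
15 XOR 8 = 7
7 XOR 7 = 0
The nim-sum is 0, so this is a P-position: the player to move is in a losing position under optimal play; Amy is about to move from it and so loses — Brad wins.

Brad wins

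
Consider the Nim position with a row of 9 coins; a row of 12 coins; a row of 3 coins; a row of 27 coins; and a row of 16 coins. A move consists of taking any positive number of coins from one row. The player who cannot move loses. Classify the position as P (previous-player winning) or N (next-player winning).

Nim-sum: 9 ^ 12 ^ 3 ^ 27 ^ 16 = 13.
The nim-sum is 13 ≠ 0, so this is an N-position: the player to move can win.

N-position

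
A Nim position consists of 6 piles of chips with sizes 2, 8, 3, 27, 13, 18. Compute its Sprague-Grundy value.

Nim-sum: 2 ^ 8 ^ 3 ^ 27 ^ 13 ^ 18 = 13.

13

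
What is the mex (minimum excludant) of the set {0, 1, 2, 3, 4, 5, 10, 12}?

The values 0, 1, 2, 3, 4, 5 are all present; 6 is the first non-negative integer missing from the set.

6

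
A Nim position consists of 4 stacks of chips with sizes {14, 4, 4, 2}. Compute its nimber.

12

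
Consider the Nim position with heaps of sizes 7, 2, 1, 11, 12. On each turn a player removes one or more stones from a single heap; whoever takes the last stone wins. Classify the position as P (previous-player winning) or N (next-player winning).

Nim-sum: 7 ^ 2 ^ 1 ^ 11 ^ 12 = 3.
The nim-sum is 3 ≠ 0, so this is an N-position: the player to move can win.

N-position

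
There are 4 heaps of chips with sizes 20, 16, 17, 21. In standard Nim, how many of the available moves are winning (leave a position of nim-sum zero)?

Bitwise XOR of the heap sizes:
  10100  (20)
  10000  (16)
  10001  (17)
  10101  (21)
  -----
  00000  (0)
The nim-sum is already 0, so every move leaves a nonzero nim-sum — there are no winning moves.

0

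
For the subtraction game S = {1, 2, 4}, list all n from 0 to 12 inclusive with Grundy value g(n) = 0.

0, 3, 6, 9, 12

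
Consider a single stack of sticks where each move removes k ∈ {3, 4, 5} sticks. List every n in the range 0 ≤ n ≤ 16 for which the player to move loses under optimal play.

0, 1, 2, 8, 9, 10, 16

Grundy values for subtraction set {3, 4, 5}:
k:     0  1  2  3  4  5  6  7  8  9 10 11 12 13 14 15 16
g(k):  0  0  0  1  1  1  2  2  0  0  0  1  1  1  2  2  0
The P-positions (g = 0) in 0..16 are 0, 1, 2, 8, 9, 10, 16.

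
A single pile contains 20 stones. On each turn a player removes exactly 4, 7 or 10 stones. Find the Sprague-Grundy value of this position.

1

Compute g(0), g(1), … for moves {4, 7, 10}:
k:     0  1  2  3  4  5  6  7  8  9 10 11 12 13 14 15 16 17 18 19 20
g(k):  0  0  0  0  1  1  1  1  2  2  2  2  3  3  0  0  0  0  1  1  1
So g(20) = 1.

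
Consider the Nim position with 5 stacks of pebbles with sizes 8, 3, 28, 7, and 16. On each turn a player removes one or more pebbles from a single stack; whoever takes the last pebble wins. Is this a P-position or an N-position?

P-position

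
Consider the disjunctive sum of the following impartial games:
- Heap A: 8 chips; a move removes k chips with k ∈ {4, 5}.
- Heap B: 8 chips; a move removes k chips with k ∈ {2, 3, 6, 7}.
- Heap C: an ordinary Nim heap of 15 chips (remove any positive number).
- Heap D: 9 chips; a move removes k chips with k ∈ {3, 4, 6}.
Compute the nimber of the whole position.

Grundy values for heap A (subtraction set {4, 5}):
k:     0  1  2  3  4  5  6  7  8
g(k):  0  0  0  0  1  1  1  1  2
So g(8) = 2.
Build the Grundy sequence for heap B with g(k) = mex{g(k−s) : s ∈ {2, 3, 6, 7}, s ≤ k}:
g(0) = mex{} = 0
g(1) = mex{} = 0
g(2) = mex{0} = 1
g(3) = mex{0} = 1
g(4) = mex{0,1} = 2
g(5) = mex{1} = 0
g(6) = mex{0,1,2} = 3
g(7) = mex{0,2} = 1
g(8) = mex{0,1,3} = 2
So g(8) = 2.
Heap C is a plain Nim heap of size 15, so its Grundy value is 15.
Grundy values for heap D (subtraction set {3, 4, 6}):
k:     0  1  2  3  4  5  6  7  8  9
g(k):  0  0  0  1  1  1  2  2  2  0
So g(9) = 0.
By the Sprague-Grundy theorem, the Grundy value of a sum of independent games is the XOR of the component values.
Combined value = 2 XOR 2 XOR 15 XOR 0 = 15.

15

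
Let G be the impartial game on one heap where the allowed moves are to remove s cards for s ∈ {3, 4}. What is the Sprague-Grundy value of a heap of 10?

Compute g(0), g(1), … for moves {3, 4}:
g(0) = mex{} = 0
g(1) = mex{} = 0
g(2) = mex{} = 0
g(3) = mex{0} = 1
g(4) = mex{0} = 1
g(5) = mex{0} = 1
g(6) = mex{0,1} = 2
g(7) = mex{1} = 0
g(8) = mex{1} = 0
g(9) = mex{1,2} = 0
g(10) = mex{0,2} = 1
So g(10) = 1.

1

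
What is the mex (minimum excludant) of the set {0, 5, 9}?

0 is in the set but 1 is not, so the mex is 1.

1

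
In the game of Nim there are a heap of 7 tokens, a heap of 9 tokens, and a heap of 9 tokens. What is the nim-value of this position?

Bitwise XOR of the heap sizes:
  0111  (7)
  1001  (9)
  1001  (9)
  ----
  0111  (7)

7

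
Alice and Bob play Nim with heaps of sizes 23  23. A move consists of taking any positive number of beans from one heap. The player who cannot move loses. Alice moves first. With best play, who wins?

Compute the nim-sum pairwise:
23 ⊕ 23 = 0
The nim-sum is 0, so this is a P-position: the player to move is in a losing position under optimal play; Alice is about to move from it and so loses — Bob wins.

Bob wins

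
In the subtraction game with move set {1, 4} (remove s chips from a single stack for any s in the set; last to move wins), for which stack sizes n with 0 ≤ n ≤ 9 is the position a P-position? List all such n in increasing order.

0, 2, 5, 7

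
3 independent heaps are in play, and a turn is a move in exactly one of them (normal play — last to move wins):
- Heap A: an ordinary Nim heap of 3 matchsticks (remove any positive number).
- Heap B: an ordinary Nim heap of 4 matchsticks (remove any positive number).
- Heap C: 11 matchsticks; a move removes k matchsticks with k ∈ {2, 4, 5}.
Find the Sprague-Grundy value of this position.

5

Heap A is a plain Nim heap of size 3, so its Grundy value is 3.
Heap B is a plain Nim heap of size 4, so its Grundy value is 4.
For heap C, compute g(0), g(1), … with moves {2, 4, 5}:
g(0) = mex{} = 0
g(1) = mex{} = 0
g(2) = mex{0} = 1
g(3) = mex{0} = 1
g(4) = mex{0,1} = 2
g(5) = mex{0,1} = 2
g(6) = mex{0,1,2} = 3
g(7) = mex{1,2} = 0
g(8) = mex{1,2,3} = 0
g(9) = mex{0,2} = 1
g(10) = mex{0,2,3} = 1
g(11) = mex{0,1,3} = 2
So g(11) = 2.
The value of a disjunctive sum is the nim-sum of the parts.
Combined value = 3 XOR 4 XOR 2 = 5.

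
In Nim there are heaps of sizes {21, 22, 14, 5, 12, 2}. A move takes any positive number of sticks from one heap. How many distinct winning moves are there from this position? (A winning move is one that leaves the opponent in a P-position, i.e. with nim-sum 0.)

5

Compute the nim-sum pairwise:
21 XOR 22 = 3
3 XOR 14 = 13
13 XOR 5 = 8
8 XOR 12 = 4
4 XOR 2 = 6
The overall nim-sum is X = 6. A heap of size p has a winning move iff p XOR X < p (reduce it to p XOR X).
  21: 21 XOR 6 = 19 < 21 — winning move (to 19).
  22: 22 XOR 6 = 16 < 22 — winning move (to 16).
  14: 14 XOR 6 = 8 < 14 — winning move (to 8).
  5: 5 XOR 6 = 3 < 5 — winning move (to 3).
  12: 12 XOR 6 = 10 < 12 — winning move (to 10).
  2: 2 XOR 6 = 4 ≥ 2 — no move.
That gives 5 winning moves.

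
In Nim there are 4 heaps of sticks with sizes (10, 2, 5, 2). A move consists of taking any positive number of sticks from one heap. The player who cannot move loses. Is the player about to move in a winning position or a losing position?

Winning position

Compute the nim-sum pairwise:
10 ^ 2 = 8
8 ^ 5 = 13
13 ^ 2 = 15
The nim-sum is 15 ≠ 0, so this is an N-position: the player to move can win.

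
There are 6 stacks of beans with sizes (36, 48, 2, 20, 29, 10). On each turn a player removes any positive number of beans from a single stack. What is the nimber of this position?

21

Compute the nim-sum pairwise:
36 ^ 48 = 20
20 ^ 2 = 22
22 ^ 20 = 2
2 ^ 29 = 31
31 ^ 10 = 21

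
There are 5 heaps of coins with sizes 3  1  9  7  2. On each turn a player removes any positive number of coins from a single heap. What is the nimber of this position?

Nim-sum: 3 ^ 1 ^ 9 ^ 7 ^ 2 = 14.

14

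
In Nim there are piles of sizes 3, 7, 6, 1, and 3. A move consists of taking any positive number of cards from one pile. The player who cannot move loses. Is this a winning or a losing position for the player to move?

Losing position

Nim-sum: 3 XOR 7 XOR 6 XOR 1 XOR 3 = 0.
The nim-sum is 0, so this is a P-position: the player to move is in a losing position under optimal play.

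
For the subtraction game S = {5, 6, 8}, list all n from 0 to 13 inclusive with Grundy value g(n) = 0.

0, 1, 2, 3, 4, 13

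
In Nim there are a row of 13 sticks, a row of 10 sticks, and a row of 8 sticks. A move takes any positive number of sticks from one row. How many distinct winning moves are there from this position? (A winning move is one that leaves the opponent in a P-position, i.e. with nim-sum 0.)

Compute the nim-sum pairwise:
13 ⊕ 10 = 7
7 ⊕ 8 = 15
The overall nim-sum is X = 15. A row of size p has a winning move iff p XOR X < p (reduce it to p XOR X).
  13: 13 XOR 15 = 2 < 13 — winning move (to 2).
  10: 10 XOR 15 = 5 < 10 — winning move (to 5).
  8: 8 XOR 15 = 7 < 8 — winning move (to 7).
That gives 3 winning moves.

3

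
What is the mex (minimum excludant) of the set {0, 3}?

1

0 is in the set but 1 is not, so the mex is 1.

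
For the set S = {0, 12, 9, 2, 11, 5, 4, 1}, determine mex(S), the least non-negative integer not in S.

3

The values 0, 1, 2 are all present; 3 is the first non-negative integer missing from the set.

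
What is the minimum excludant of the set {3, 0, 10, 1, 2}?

The values 0, 1, 2, 3 are all present; 4 is the first non-negative integer missing from the set.

4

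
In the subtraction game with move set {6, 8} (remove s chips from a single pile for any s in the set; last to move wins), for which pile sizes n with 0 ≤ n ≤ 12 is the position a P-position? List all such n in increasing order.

0, 1, 2, 3, 4, 5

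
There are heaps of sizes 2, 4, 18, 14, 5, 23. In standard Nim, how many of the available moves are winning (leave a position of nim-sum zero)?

1

Nim-sum: 2 XOR 4 XOR 18 XOR 14 XOR 5 XOR 23 = 8.
The overall nim-sum is X = 8. A heap of size p has a winning move iff p XOR X < p (reduce it to p XOR X).
  2: 2 XOR 8 = 10 ≥ 2 — no move.
  4: 4 XOR 8 = 12 ≥ 4 — no move.
  18: 18 XOR 8 = 26 ≥ 18 — no move.
  14: 14 XOR 8 = 6 < 14 — winning move (to 6).
  5: 5 XOR 8 = 13 ≥ 5 — no move.
  23: 23 XOR 8 = 31 ≥ 23 — no move.
That gives 1 winning move.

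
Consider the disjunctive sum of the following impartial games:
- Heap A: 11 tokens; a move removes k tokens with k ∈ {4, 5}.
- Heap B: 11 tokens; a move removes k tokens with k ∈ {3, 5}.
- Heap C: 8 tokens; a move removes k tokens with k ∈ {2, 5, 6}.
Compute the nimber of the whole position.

1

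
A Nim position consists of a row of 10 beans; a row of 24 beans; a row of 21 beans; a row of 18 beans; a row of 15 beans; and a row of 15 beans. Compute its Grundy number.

21

Compute the nim-sum pairwise:
10 ^ 24 = 18
18 ^ 21 = 7
7 ^ 18 = 21
21 ^ 15 = 26
26 ^ 15 = 21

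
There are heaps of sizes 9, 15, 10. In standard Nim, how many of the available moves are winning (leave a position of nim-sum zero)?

Compute the nim-sum pairwise:
9 XOR 15 = 6
6 XOR 10 = 12
The overall nim-sum is X = 12. A heap of size p has a winning move iff p XOR X < p (reduce it to p XOR X).
  9: 9 XOR 12 = 5 < 9 — winning move (to 5).
  15: 15 XOR 12 = 3 < 15 — winning move (to 3).
  10: 10 XOR 12 = 6 < 10 — winning move (to 6).
That gives 3 winning moves.

3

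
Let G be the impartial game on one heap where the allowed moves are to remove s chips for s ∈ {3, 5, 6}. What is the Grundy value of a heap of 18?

0

Grundy values for subtraction set {3, 5, 6}:
k:     0  1  2  3  4  5  6  7  8  9 10 11 12 13 14 15 16 17 18
g(k):  0  0  0  1  1  1  2  2  2  0  0  0  1  1  1  2  2  2  0
So g(18) = 0.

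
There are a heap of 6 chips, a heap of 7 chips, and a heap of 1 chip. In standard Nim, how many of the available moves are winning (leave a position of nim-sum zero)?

Nim-sum: 6 ^ 7 ^ 1 = 0.
The nim-sum is already 0, so every move leaves a nonzero nim-sum — there are no winning moves.

0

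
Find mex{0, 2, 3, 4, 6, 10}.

1

0 is in the set but 1 is not, so the mex is 1.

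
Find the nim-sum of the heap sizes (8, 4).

12

Nim-sum: 8 XOR 4 = 12.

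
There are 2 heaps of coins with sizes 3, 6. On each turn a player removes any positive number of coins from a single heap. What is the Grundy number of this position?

5

Compute the nim-sum pairwise:
3 XOR 6 = 5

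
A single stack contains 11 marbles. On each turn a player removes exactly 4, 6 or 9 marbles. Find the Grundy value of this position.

Compute g(0), g(1), … for moves {4, 6, 9}:
g(0) = mex{} = 0
g(1) = mex{} = 0
g(2) = mex{} = 0
g(3) = mex{} = 0
g(4) = mex{0} = 1
g(5) = mex{0} = 1
g(6) = mex{0} = 1
g(7) = mex{0} = 1
g(8) = mex{0,1} = 2
g(9) = mex{0,1} = 2
g(10) = mex{0,1} = 2
g(11) = mex{0,1} = 2
So g(11) = 2.

2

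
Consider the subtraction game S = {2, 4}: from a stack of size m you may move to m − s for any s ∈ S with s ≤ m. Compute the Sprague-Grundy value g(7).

0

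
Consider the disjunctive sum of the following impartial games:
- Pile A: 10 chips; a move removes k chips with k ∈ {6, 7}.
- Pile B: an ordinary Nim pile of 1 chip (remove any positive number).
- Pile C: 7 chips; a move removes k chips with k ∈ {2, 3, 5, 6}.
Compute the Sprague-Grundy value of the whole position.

3

Grundy values for pile A (subtraction set {6, 7}):
g(0) = mex{} = 0
g(1) = mex{} = 0
g(2) = mex{} = 0
g(3) = mex{} = 0
g(4) = mex{} = 0
g(5) = mex{} = 0
g(6) = mex{0} = 1
g(7) = mex{0} = 1
g(8) = mex{0} = 1
g(9) = mex{0} = 1
g(10) = mex{0} = 1
So g(10) = 1.
Pile B is a plain Nim pile of size 1, so its Grundy value is 1.
Build the Grundy sequence for pile C with g(k) = mex{g(k−s) : s ∈ {2, 3, 5, 6}, s ≤ k}:
k:     0  1  2  3  4  5  6  7
g(k):  0  0  1  1  2  2  3  3
So g(7) = 3.
By the Sprague-Grundy theorem, the Grundy value of a sum of independent games is the XOR of the component values.
Combined value = 1 XOR 1 XOR 3 = 3.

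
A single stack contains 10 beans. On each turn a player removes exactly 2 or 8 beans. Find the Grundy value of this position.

Compute g(0), g(1), … for moves {2, 8}:
g(0) = mex{} = 0
g(1) = mex{} = 0
g(2) = mex{0} = 1
g(3) = mex{0} = 1
g(4) = mex{1} = 0
g(5) = mex{1} = 0
g(6) = mex{0} = 1
g(7) = mex{0} = 1
g(8) = mex{0,1} = 2
g(9) = mex{0,1} = 2
g(10) = mex{1,2} = 0
So g(10) = 0.

0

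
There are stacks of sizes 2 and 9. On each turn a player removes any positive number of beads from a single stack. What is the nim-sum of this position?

Compute the nim-sum pairwise:
2 XOR 9 = 11

11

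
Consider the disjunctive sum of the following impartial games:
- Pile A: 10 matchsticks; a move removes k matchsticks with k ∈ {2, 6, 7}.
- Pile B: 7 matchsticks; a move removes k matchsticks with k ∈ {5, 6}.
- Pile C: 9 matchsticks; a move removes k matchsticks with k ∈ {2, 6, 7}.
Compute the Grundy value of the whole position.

Build the Grundy sequence for pile A with g(k) = mex{g(k−s) : s ∈ {2, 6, 7}, s ≤ k}:
g(0) = mex{} = 0
g(1) = mex{} = 0
g(2) = mex{0} = 1
g(3) = mex{0} = 1
g(4) = mex{1} = 0
g(5) = mex{1} = 0
g(6) = mex{0} = 1
g(7) = mex{0} = 1
g(8) = mex{0,1} = 2
g(9) = mex{1} = 0
g(10) = mex{0,1,2} = 3
So g(10) = 3.
Grundy values for pile B (subtraction set {5, 6}):
k:     0  1  2  3  4  5  6  7
g(k):  0  0  0  0  0  1  1  1
So g(7) = 1.
Grundy values for pile C (subtraction set {2, 6, 7}):
g(0) = mex{} = 0
g(1) = mex{} = 0
g(2) = mex{0} = 1
g(3) = mex{0} = 1
g(4) = mex{1} = 0
g(5) = mex{1} = 0
g(6) = mex{0} = 1
g(7) = mex{0} = 1
g(8) = mex{0,1} = 2
g(9) = mex{1} = 0
So g(9) = 0.
The value of a disjunctive sum is the nim-sum of the parts.
Combined value = 3 ⊕ 1 ⊕ 0 = 2.

2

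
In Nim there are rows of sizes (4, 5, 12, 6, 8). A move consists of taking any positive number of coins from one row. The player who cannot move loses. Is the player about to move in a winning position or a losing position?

Winning position

Compute the nim-sum pairwise:
4 ^ 5 = 1
1 ^ 12 = 13
13 ^ 6 = 11
11 ^ 8 = 3
The nim-sum is 3 ≠ 0, so this is an N-position: the player to move can win.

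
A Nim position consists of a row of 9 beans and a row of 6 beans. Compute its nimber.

15

Nim-sum: 9 XOR 6 = 15.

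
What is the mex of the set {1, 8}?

0 is not in the set, so the mex is 0.

0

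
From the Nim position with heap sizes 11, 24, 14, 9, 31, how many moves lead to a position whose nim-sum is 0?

5

Compute the nim-sum pairwise:
11 XOR 24 = 19
19 XOR 14 = 29
29 XOR 9 = 20
20 XOR 31 = 11
The overall nim-sum is X = 11. A heap of size p has a winning move iff p XOR X < p (reduce it to p XOR X).
  11: 11 XOR 11 = 0 < 11 — winning move (to 0).
  24: 24 XOR 11 = 19 < 24 — winning move (to 19).
  14: 14 XOR 11 = 5 < 14 — winning move (to 5).
  9: 9 XOR 11 = 2 < 9 — winning move (to 2).
  31: 31 XOR 11 = 20 < 31 — winning move (to 20).
That gives 5 winning moves.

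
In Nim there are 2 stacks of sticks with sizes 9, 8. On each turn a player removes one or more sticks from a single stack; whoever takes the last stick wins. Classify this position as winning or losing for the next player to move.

Winning position

In binary:
  1001  (9)
  1000  (8)
  ----
  0001  (1)
The nim-sum is 1 ≠ 0, so this is an N-position: the player to move can win.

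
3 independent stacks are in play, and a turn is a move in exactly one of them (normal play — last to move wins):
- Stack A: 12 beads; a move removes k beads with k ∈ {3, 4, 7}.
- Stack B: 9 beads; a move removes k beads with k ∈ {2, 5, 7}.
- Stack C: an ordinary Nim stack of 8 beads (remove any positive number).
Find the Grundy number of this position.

10

Grundy values for stack A (subtraction set {3, 4, 7}):
k:     0  1  2  3  4  5  6  7  8  9 10 11 12
g(k):  0  0  0  1  1  1  2  2  2  3  0  0  0
So g(12) = 0.
For stack B, compute g(0), g(1), … with moves {2, 5, 7}:
k:     0  1  2  3  4  5  6  7  8  9
g(k):  0  0  1  1  0  2  1  3  2  2
So g(9) = 2.
Stack C is a plain Nim stack of size 8, so its Grundy value is 8.
The value of a disjunctive sum is the nim-sum of the parts.
Combined value = 0 ⊕ 2 ⊕ 8 = 10.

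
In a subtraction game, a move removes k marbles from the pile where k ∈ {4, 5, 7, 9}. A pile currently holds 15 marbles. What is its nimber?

Compute g(0), g(1), … for moves {4, 5, 7, 9}:
k:     0  1  2  3  4  5  6  7  8  9 10 11 12 13 14 15
g(k):  0  0  0  0  1  1  1  1  2  2  2  2  3  0  0  0
So g(15) = 0.

0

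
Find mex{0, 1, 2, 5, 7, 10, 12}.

3

The values 0, 1, 2 are all present; 3 is the first non-negative integer missing from the set.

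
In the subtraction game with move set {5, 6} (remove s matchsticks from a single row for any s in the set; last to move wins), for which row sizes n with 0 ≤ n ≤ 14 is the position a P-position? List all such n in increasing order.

Build the Grundy sequence with g(k) = mex{g(k−s) : s ∈ {5, 6}, s ≤ k}:
k:     0  1  2  3  4  5  6  7  8  9 10 11 12 13 14
g(k):  0  0  0  0  0  1  1  1  1  1  2  0  0  0  0
The P-positions (g = 0) in 0..14 are 0, 1, 2, 3, 4, 11, 12, 13, 14.

0, 1, 2, 3, 4, 11, 12, 13, 14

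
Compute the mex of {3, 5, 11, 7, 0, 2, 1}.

The values 0, 1, 2, 3 are all present; 4 is the first non-negative integer missing from the set.

4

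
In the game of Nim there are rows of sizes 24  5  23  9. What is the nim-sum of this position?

Write each in binary and XOR column by column:
  11000  (24)
  00101  (5)
  10111  (23)
  01001  (9)
  -----
  00011  (3)

3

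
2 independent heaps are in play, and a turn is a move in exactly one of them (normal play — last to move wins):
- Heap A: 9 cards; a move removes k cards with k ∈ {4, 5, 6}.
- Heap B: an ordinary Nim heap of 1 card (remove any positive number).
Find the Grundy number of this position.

3

Grundy values for heap A (subtraction set {4, 5, 6}):
g(0) = mex{} = 0
g(1) = mex{} = 0
g(2) = mex{} = 0
g(3) = mex{} = 0
g(4) = mex{0} = 1
g(5) = mex{0} = 1
g(6) = mex{0} = 1
g(7) = mex{0} = 1
g(8) = mex{0,1} = 2
g(9) = mex{0,1} = 2
So g(9) = 2.
Heap B is a plain Nim heap of size 1, so its Grundy value is 1.
By the Sprague-Grundy theorem, the Grundy value of a sum of independent games is the XOR of the component values.
Combined value = 2 ⊕ 1 = 3.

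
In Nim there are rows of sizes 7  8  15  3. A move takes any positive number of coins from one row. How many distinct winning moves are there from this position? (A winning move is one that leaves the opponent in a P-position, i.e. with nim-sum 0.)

3

Compute the nim-sum pairwise:
7 ^ 8 = 15
15 ^ 15 = 0
0 ^ 3 = 3
The overall nim-sum is X = 3. A row of size p has a winning move iff p XOR X < p (reduce it to p XOR X).
  7: 7 XOR 3 = 4 < 7 — winning move (to 4).
  8: 8 XOR 3 = 11 ≥ 8 — no move.
  15: 15 XOR 3 = 12 < 15 — winning move (to 12).
  3: 3 XOR 3 = 0 < 3 — winning move (to 0).
That gives 3 winning moves.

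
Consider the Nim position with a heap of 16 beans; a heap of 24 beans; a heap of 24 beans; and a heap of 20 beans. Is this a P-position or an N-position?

N-position

Nim-sum: 16 ⊕ 24 ⊕ 24 ⊕ 20 = 4.
The nim-sum is 4 ≠ 0, so this is an N-position: the player to move can win.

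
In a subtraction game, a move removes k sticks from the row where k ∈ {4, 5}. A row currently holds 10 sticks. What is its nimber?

0

Grundy values for subtraction set {4, 5}:
g(0) = mex{} = 0
g(1) = mex{} = 0
g(2) = mex{} = 0
g(3) = mex{} = 0
g(4) = mex{0} = 1
g(5) = mex{0} = 1
g(6) = mex{0} = 1
g(7) = mex{0} = 1
g(8) = mex{0,1} = 2
g(9) = mex{1} = 0
g(10) = mex{1} = 0
So g(10) = 0.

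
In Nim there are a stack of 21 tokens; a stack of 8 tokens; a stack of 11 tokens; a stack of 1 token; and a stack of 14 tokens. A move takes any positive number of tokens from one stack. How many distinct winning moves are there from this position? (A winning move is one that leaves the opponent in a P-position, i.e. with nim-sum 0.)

1

Nim-sum: 21 ^ 8 ^ 11 ^ 1 ^ 14 = 25.
The overall nim-sum is X = 25. A stack of size p has a winning move iff p XOR X < p (reduce it to p XOR X).
  21: 21 XOR 25 = 12 < 21 — winning move (to 12).
  8: 8 XOR 25 = 17 ≥ 8 — no move.
  11: 11 XOR 25 = 18 ≥ 11 — no move.
  1: 1 XOR 25 = 24 ≥ 1 — no move.
  14: 14 XOR 25 = 23 ≥ 14 — no move.
That gives 1 winning move.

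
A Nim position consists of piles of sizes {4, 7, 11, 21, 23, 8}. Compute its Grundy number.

Nim-sum: 4 ⊕ 7 ⊕ 11 ⊕ 21 ⊕ 23 ⊕ 8 = 2.

2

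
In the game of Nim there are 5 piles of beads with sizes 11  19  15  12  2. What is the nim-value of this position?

25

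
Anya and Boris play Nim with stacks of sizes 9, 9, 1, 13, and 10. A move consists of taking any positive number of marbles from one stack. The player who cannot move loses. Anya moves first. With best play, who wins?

Anya wins

Nim-sum: 9 ⊕ 9 ⊕ 1 ⊕ 13 ⊕ 10 = 6.
The nim-sum is 6 ≠ 0, so this is an N-position: the player to move can win; Anya has a winning move.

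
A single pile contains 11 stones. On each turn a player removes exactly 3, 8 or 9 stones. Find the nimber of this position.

Compute g(0), g(1), … for moves {3, 8, 9}:
g(0) = mex{} = 0
g(1) = mex{} = 0
g(2) = mex{} = 0
g(3) = mex{0} = 1
g(4) = mex{0} = 1
g(5) = mex{0} = 1
g(6) = mex{1} = 0
g(7) = mex{1} = 0
g(8) = mex{0,1} = 2
g(9) = mex{0} = 1
g(10) = mex{0} = 1
g(11) = mex{0,1,2} = 3
So g(11) = 3.

3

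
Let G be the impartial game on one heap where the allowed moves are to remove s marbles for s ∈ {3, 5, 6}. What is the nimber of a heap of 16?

2

Compute g(0), g(1), … for moves {3, 5, 6}:
k:     0  1  2  3  4  5  6  7  8  9 10 11 12 13 14 15 16
g(k):  0  0  0  1  1  1  2  2  2  0  0  0  1  1  1  2  2
So g(16) = 2.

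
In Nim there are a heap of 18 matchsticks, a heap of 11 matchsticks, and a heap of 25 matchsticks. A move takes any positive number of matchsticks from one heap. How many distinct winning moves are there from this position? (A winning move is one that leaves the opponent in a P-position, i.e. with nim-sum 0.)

Compute the nim-sum pairwise:
18 XOR 11 = 25
25 XOR 25 = 0
The nim-sum is already 0, so every move leaves a nonzero nim-sum — there are no winning moves.

0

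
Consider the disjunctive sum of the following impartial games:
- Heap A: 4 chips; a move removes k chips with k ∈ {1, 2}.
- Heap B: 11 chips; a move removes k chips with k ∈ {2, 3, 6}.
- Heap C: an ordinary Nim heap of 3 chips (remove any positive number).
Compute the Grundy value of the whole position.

3

Grundy values for heap A (subtraction set {1, 2}):
k:     0  1  2  3  4
g(k):  0  1  2  0  1
So g(4) = 1.
For heap B, compute g(0), g(1), … with moves {2, 3, 6}:
g(0) = mex{} = 0
g(1) = mex{} = 0
g(2) = mex{0} = 1
g(3) = mex{0} = 1
g(4) = mex{0,1} = 2
g(5) = mex{1} = 0
g(6) = mex{0,1,2} = 3
g(7) = mex{0,2} = 1
g(8) = mex{0,1,3} = 2
g(9) = mex{1,3} = 0
g(10) = mex{1,2} = 0
g(11) = mex{0,2} = 1
So g(11) = 1.
Heap C is a plain Nim heap of size 3, so its Grundy value is 3.
The value of a disjunctive sum is the nim-sum of the parts.
Combined value = 1 XOR 1 XOR 3 = 3.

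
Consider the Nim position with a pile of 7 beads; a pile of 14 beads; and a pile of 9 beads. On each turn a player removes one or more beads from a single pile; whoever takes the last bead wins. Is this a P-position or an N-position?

Compute the nim-sum pairwise:
7 XOR 14 = 9
9 XOR 9 = 0
The nim-sum is 0, so this is a P-position: the player to move is in a losing position under optimal play.

P-position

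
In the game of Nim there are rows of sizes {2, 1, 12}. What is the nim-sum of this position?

Nim-sum: 2 ⊕ 1 ⊕ 12 = 15.

15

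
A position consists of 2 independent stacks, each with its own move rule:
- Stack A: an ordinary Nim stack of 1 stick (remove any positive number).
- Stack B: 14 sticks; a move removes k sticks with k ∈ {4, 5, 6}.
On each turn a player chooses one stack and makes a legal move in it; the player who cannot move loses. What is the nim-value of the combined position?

Stack A is a plain Nim stack of size 1, so its Grundy value is 1.
Grundy values for stack B (subtraction set {4, 5, 6}):
g(0) = mex{} = 0
g(1) = mex{} = 0
g(2) = mex{} = 0
g(3) = mex{} = 0
g(4) = mex{0} = 1
g(5) = mex{0} = 1
g(6) = mex{0} = 1
g(7) = mex{0} = 1
g(8) = mex{0,1} = 2
g(9) = mex{0,1} = 2
g(10) = mex{1} = 0
g(11) = mex{1} = 0
g(12) = mex{1,2} = 0
g(13) = mex{1,2} = 0
g(14) = mex{0,2} = 1
So g(14) = 1.
By the Sprague-Grundy theorem, the Grundy value of a sum of independent games is the XOR of the component values.
Combined value = 1 XOR 1 = 0.

0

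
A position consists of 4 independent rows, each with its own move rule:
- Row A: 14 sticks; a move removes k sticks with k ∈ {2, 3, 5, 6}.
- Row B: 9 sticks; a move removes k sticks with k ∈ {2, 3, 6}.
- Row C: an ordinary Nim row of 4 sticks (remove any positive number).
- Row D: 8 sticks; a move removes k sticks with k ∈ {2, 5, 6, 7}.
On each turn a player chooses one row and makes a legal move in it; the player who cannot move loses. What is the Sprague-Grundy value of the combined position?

5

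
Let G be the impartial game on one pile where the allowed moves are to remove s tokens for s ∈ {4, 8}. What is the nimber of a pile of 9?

Build the Grundy sequence with g(k) = mex{g(k−s) : s ∈ {4, 8}, s ≤ k}:
k:     0  1  2  3  4  5  6  7  8  9
g(k):  0  0  0  0  1  1  1  1  2  2
So g(9) = 2.

2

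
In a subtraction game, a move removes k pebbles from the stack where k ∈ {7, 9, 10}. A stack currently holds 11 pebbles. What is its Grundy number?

Grundy values for subtraction set {7, 9, 10}:
k:     0  1  2  3  4  5  6  7  8  9 10 11
g(k):  0  0  0  0  0  0  0  1  1  1  1  1
So g(11) = 1.

1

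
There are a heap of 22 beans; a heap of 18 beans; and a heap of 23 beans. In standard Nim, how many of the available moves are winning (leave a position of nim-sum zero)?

3

Compute the nim-sum pairwise:
22 ⊕ 18 = 4
4 ⊕ 23 = 19
The overall nim-sum is X = 19. A heap of size p has a winning move iff p XOR X < p (reduce it to p XOR X).
  22: 22 XOR 19 = 5 < 22 — winning move (to 5).
  18: 18 XOR 19 = 1 < 18 — winning move (to 1).
  23: 23 XOR 19 = 4 < 23 — winning move (to 4).
That gives 3 winning moves.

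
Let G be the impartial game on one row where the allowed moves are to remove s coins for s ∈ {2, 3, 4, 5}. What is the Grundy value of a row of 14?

Grundy values for subtraction set {2, 3, 4, 5}:
g(0) = mex{} = 0
g(1) = mex{} = 0
g(2) = mex{0} = 1
g(3) = mex{0} = 1
g(4) = mex{0,1} = 2
g(5) = mex{0,1} = 2
g(6) = mex{0,1,2} = 3
g(7) = mex{1,2} = 0
g(8) = mex{1,2,3} = 0
g(9) = mex{0,2,3} = 1
g(10) = mex{0,2,3} = 1
g(11) = mex{0,1,3} = 2
g(12) = mex{0,1} = 2
g(13) = mex{0,1,2} = 3
g(14) = mex{1,2} = 0
So g(14) = 0.

0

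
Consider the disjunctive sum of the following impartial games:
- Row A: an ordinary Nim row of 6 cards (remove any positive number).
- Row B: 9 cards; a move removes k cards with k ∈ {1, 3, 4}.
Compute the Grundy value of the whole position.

6

Row A is a plain Nim row of size 6, so its Grundy value is 6.
Grundy values for row B (subtraction set {1, 3, 4}):
g(0) = mex{} = 0
g(1) = mex{0} = 1
g(2) = mex{1} = 0
g(3) = mex{0} = 1
g(4) = mex{0,1} = 2
g(5) = mex{0,1,2} = 3
g(6) = mex{0,1,3} = 2
g(7) = mex{1,2} = 0
g(8) = mex{0,2,3} = 1
g(9) = mex{1,2,3} = 0
So g(9) = 0.
The value of a disjunctive sum is the nim-sum of the parts.
Combined value = 6 ⊕ 0 = 6.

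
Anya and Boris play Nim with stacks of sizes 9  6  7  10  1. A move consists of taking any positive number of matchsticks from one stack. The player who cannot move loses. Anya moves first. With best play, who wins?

Anya wins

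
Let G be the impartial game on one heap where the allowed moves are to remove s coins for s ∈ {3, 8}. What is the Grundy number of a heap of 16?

Grundy values for subtraction set {3, 8}:
k:     0  1  2  3  4  5  6  7  8  9 10 11 12 13 14 15 16
g(k):  0  0  0  1  1  1  0  0  2  1  1  0  0  0  1  1  1
So g(16) = 1.

1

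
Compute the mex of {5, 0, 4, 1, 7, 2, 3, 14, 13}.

6

The values 0, 1, 2, 3, 4, 5 are all present; 6 is the first non-negative integer missing from the set.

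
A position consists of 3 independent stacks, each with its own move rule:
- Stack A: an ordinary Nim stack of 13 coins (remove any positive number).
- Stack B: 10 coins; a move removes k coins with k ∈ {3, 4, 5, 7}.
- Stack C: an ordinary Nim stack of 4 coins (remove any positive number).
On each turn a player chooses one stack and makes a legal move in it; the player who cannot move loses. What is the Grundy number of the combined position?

Stack A is a plain Nim stack of size 13, so its Grundy value is 13.
Build the Grundy sequence for stack B with g(k) = mex{g(k−s) : s ∈ {3, 4, 5, 7}, s ≤ k}:
g(0) = mex{} = 0
g(1) = mex{} = 0
g(2) = mex{} = 0
g(3) = mex{0} = 1
g(4) = mex{0} = 1
g(5) = mex{0} = 1
g(6) = mex{0,1} = 2
g(7) = mex{0,1} = 2
g(8) = mex{0,1} = 2
g(9) = mex{0,1,2} = 3
g(10) = mex{1,2} = 0
So g(10) = 0.
Stack C is a plain Nim stack of size 4, so its Grundy value is 4.
The value of a disjunctive sum is the nim-sum of the parts.
Combined value = 13 XOR 0 XOR 4 = 9.

9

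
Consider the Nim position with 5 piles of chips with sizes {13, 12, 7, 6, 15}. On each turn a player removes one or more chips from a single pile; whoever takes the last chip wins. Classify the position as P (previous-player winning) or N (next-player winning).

Nim-sum: 13 ^ 12 ^ 7 ^ 6 ^ 15 = 15.
The nim-sum is 15 ≠ 0, so this is an N-position: the player to move can win.

N-position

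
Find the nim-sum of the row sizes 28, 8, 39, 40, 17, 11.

1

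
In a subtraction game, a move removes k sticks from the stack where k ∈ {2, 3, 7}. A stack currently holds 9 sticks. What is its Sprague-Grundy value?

Compute g(0), g(1), … for moves {2, 3, 7}:
g(0) = mex{} = 0
g(1) = mex{} = 0
g(2) = mex{0} = 1
g(3) = mex{0} = 1
g(4) = mex{0,1} = 2
g(5) = mex{1} = 0
g(6) = mex{1,2} = 0
g(7) = mex{0,2} = 1
g(8) = mex{0} = 1
g(9) = mex{0,1} = 2
So g(9) = 2.

2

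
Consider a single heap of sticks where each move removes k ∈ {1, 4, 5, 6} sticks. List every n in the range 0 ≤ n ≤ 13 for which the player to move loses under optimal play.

0, 2, 9, 11

Compute g(0), g(1), … for moves {1, 4, 5, 6}:
g(0) = mex{} = 0
g(1) = mex{0} = 1
g(2) = mex{1} = 0
g(3) = mex{0} = 1
g(4) = mex{0,1} = 2
g(5) = mex{0,1,2} = 3
g(6) = mex{0,1,3} = 2
g(7) = mex{0,1,2} = 3
g(8) = mex{0,1,2,3} = 4
g(9) = mex{1,2,3,4} = 0
g(10) = mex{0,2,3} = 1
g(11) = mex{1,2,3} = 0
g(12) = mex{0,2,3,4} = 1
g(13) = mex{0,1,3,4} = 2
The P-positions (g = 0) in 0..13 are 0, 2, 9, 11.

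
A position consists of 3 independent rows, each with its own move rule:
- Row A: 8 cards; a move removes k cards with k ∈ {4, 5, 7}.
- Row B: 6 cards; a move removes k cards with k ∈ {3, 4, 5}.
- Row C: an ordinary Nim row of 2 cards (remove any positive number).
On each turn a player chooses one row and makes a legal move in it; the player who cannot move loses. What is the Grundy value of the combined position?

Build the Grundy sequence for row A with g(k) = mex{g(k−s) : s ∈ {4, 5, 7}, s ≤ k}:
k:     0  1  2  3  4  5  6  7  8
g(k):  0  0  0  0  1  1  1  1  2
So g(8) = 2.
Build the Grundy sequence for row B with g(k) = mex{g(k−s) : s ∈ {3, 4, 5}, s ≤ k}:
k:     0  1  2  3  4  5  6
g(k):  0  0  0  1  1  1  2
So g(6) = 2.
Row C is a plain Nim row of size 2, so its Grundy value is 2.
By the Sprague-Grundy theorem, the Grundy value of a sum of independent games is the XOR of the component values.
Combined value = 2 XOR 2 XOR 2 = 2.

2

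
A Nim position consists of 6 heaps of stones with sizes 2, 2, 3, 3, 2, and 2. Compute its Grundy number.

0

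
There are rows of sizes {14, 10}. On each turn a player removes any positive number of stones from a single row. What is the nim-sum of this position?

In binary:
  1110  (14)
  1010  (10)
  ----
  0100  (4)

4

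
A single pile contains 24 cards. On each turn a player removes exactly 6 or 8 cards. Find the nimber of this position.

1

Compute g(0), g(1), … for moves {6, 8}:
k:     0  1  2  3  4  5  6  7  8  9 10 11 12 13 14 15 16 17 18 19 20 21 22 23 24
g(k):  0  0  0  0  0  0  1  1  1  1  1  1  2  2  0  0  0  0  0  0  1  1  1  1  1
So g(24) = 1.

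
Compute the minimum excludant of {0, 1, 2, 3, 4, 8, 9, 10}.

5

The values 0, 1, 2, 3, 4 are all present; 5 is the first non-negative integer missing from the set.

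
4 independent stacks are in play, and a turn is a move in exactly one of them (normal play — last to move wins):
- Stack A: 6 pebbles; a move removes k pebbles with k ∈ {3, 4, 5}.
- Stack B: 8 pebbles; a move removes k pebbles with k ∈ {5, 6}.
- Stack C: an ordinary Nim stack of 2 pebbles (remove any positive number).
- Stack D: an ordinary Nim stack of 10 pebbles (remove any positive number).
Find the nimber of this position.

11

Grundy values for stack A (subtraction set {3, 4, 5}):
g(0) = mex{} = 0
g(1) = mex{} = 0
g(2) = mex{} = 0
g(3) = mex{0} = 1
g(4) = mex{0} = 1
g(5) = mex{0} = 1
g(6) = mex{0,1} = 2
So g(6) = 2.
For stack B, compute g(0), g(1), … with moves {5, 6}:
g(0) = mex{} = 0
g(1) = mex{} = 0
g(2) = mex{} = 0
g(3) = mex{} = 0
g(4) = mex{} = 0
g(5) = mex{0} = 1
g(6) = mex{0} = 1
g(7) = mex{0} = 1
g(8) = mex{0} = 1
So g(8) = 1.
Stack C is a plain Nim stack of size 2, so its Grundy value is 2.
Stack D is a plain Nim stack of size 10, so its Grundy value is 10.
By the Sprague-Grundy theorem, the Grundy value of a sum of independent games is the XOR of the component values.
Combined value = 2 ⊕ 1 ⊕ 2 ⊕ 10 = 11.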